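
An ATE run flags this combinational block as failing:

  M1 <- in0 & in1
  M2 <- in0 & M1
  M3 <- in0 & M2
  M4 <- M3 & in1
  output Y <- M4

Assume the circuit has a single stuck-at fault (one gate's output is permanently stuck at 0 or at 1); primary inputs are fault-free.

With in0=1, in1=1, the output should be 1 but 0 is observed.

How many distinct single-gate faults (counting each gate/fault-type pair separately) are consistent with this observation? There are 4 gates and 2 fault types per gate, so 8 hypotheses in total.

Fault-free: M1=1, M2=1, M3=1, M4=1 → 1. Observed 0.
  M1 stuck-at-0: output 0 ✓
  M1 stuck-at-1: output 1 ✗
  M2 stuck-at-0: output 0 ✓
  M2 stuck-at-1: output 1 ✗
  M3 stuck-at-0: output 0 ✓
  M3 stuck-at-1: output 1 ✗
  M4 stuck-at-0: output 0 ✓
  M4 stuck-at-1: output 1 ✗
Consistent faults: {M1 stuck-at-0, M2 stuck-at-0, M3 stuck-at-0, M4 stuck-at-0} — 4 in all.

4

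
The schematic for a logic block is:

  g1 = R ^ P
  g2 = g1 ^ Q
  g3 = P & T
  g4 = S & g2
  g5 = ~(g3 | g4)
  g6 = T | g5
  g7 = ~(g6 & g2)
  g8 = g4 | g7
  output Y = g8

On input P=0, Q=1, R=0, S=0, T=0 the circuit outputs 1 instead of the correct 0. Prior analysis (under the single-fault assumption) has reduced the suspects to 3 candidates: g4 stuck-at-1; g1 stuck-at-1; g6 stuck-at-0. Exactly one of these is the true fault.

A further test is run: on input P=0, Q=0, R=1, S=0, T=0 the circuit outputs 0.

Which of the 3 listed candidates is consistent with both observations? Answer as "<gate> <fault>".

g1 stuck-at-1

Evaluate each candidate on input P=0, Q=0, R=1, S=0, T=0:
  g4 stuck-at-1: g1=1, g2=1, g3=0, g4=1 [stuck-at-1], g5=0, g6=0, g7=1, g8=1 → 1 — eliminated
  g1 stuck-at-1: g1=1 [stuck-at-1], g2=1, g3=0, g4=0, g5=1, g6=1, g7=0, g8=0 → 0 — matches
  g6 stuck-at-0: g1=1, g2=1, g3=0, g4=0, g5=1, g6=0 [stuck-at-0], g7=1, g8=1 → 1 — eliminated
Only g1 stuck-at-1 reproduces the observed 0.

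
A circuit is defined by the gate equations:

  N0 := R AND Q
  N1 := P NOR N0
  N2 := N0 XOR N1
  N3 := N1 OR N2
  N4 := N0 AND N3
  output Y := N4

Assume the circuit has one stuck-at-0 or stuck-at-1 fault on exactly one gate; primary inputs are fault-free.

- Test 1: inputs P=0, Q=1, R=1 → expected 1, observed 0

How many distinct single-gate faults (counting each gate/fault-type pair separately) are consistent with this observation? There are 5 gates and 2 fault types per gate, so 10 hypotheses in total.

Fault-free: N0=1, N1=0, N2=1, N3=1, N4=1 → 1. Observed 0.
  N0 stuck-at-0: output 0 ✓
  N0 stuck-at-1: output 1 ✗
  N1 stuck-at-0: output 1 ✗
  N1 stuck-at-1: output 1 ✗
  N2 stuck-at-0: output 0 ✓
  N2 stuck-at-1: output 1 ✗
  N3 stuck-at-0: output 0 ✓
  N3 stuck-at-1: output 1 ✗
  N4 stuck-at-0: output 0 ✓
  N4 stuck-at-1: output 1 ✗
Consistent faults: {N0 stuck-at-0, N2 stuck-at-0, N3 stuck-at-0, N4 stuck-at-0} — 4 in all.

4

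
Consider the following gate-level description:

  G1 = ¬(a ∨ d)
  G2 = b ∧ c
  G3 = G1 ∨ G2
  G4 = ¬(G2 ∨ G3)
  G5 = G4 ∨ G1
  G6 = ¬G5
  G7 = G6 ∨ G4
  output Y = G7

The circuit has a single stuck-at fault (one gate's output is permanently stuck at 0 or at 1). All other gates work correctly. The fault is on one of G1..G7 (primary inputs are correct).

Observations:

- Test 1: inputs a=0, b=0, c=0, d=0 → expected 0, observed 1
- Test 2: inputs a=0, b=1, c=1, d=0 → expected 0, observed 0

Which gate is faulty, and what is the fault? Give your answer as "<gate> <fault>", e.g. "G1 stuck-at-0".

Fault-free values for test 1 (a=0, b=0, c=0, d=0): G1=1, G2=0, G3=1, G4=0, G5=1, G6=0, G7=0, giving Y=0. Observed 1.
Test 1: faults giving observed 1 are {G1 stuck-at-0, G3 stuck-at-0, G4 stuck-at-1, G5 stuck-at-0, G6 stuck-at-1, G7 stuck-at-1}.
Test 2 (a=0, b=1, c=1, d=0): fault-free G1=1, G2=1, G3=1, G4=0, G5=1, G6=0, G7=0 → 0; observed 0. Eliminates G1 stuck-at-0, G4 stuck-at-1, G5 stuck-at-0, G6 stuck-at-1, G7 stuck-at-1.
Only G3 stuck-at-0 is consistent with every test.

G3 stuck-at-0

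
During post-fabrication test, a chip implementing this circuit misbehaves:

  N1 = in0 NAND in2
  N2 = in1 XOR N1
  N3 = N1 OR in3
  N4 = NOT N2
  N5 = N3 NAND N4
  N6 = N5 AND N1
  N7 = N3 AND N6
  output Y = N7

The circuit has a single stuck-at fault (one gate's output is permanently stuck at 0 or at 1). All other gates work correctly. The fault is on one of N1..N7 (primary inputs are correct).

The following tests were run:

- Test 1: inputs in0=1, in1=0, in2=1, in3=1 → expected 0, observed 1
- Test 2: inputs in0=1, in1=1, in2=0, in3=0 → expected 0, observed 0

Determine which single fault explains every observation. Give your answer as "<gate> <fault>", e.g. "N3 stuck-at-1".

N1 stuck-at-1

Fault-free values for test 1 (in0=1, in1=0, in2=1, in3=1): N1=0, N2=0, N3=1, N4=1, N5=0, N6=0, N7=0, giving Y=0. Observed 1.
Test 1: faults giving observed 1 are {N1 stuck-at-1, N6 stuck-at-1, N7 stuck-at-1}.
Test 2 (in0=1, in1=1, in2=0, in3=0): fault-free N1=1, N2=0, N3=1, N4=1, N5=0, N6=0, N7=0 → 0; observed 0. Eliminates N6 stuck-at-1, N7 stuck-at-1.
Only N1 stuck-at-1 is consistent with every test.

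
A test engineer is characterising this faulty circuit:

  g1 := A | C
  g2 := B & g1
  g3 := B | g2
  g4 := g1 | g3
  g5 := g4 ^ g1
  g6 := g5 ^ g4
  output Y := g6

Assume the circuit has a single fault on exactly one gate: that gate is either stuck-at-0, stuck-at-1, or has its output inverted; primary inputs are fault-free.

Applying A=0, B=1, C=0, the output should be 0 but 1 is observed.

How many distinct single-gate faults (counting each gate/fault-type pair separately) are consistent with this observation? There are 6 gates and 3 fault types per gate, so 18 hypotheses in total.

6

Fault-free: g1=0, g2=0, g3=1, g4=1, g5=1, g6=0 → 0. Observed 1.
  g1: stuck-at-1, inverted output ✓; others ✗
  g2: none of the 3 fault types match ✗
  g3: none of the 3 fault types match ✗
  g4: none of the 3 fault types match ✗
  g5: stuck-at-0, inverted output ✓; others ✗
  g6: stuck-at-1, inverted output ✓; others ✗
Consistent faults: {g1 stuck-at-1, g1 inverted output, g5 stuck-at-0, g5 inverted output, g6 stuck-at-1, g6 inverted output} — 6 in all.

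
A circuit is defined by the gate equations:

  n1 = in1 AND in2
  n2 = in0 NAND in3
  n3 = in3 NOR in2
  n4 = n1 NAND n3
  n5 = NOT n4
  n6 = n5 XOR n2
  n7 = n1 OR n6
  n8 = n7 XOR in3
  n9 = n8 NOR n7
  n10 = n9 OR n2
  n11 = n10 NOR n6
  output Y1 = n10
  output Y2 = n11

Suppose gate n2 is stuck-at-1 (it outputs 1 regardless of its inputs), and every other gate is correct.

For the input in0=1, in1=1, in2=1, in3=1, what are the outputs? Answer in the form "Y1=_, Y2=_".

Propagate with n2 forced: n1=1, n2=1 [stuck-at-1], n3=0, n4=1, n5=0, n6=1, n7=1, n8=0, n9=0, n10=1, n11=0.
So the outputs are Y1=1, Y2=0. (Without the fault they would be Y1=0, Y2=1.)

Y1=1, Y2=0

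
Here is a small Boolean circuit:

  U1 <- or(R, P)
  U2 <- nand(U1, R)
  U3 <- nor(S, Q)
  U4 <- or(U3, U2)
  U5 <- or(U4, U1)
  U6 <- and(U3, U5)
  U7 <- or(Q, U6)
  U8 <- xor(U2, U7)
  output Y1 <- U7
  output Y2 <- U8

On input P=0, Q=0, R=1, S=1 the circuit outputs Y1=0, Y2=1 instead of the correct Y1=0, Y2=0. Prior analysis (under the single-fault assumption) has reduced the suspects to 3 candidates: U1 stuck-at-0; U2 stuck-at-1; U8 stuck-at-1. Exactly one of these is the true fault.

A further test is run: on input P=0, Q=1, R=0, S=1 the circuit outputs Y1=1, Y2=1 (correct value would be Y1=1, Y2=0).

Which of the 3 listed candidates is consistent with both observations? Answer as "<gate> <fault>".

Evaluate each candidate on input P=0, Q=1, R=0, S=1:
  U1 stuck-at-0: U1=0 [stuck-at-0], U2=1, U3=0, U4=1, U5=1, U6=0, U7=1, U8=0 → Y1=1, Y2=0 — eliminated
  U2 stuck-at-1: U1=0, U2=1 [stuck-at-1], U3=0, U4=1, U5=1, U6=0, U7=1, U8=0 → Y1=1, Y2=0 — eliminated
  U8 stuck-at-1: U1=0, U2=1, U3=0, U4=1, U5=1, U6=0, U7=1, U8=1 [stuck-at-1] → Y1=1, Y2=1 — matches
Only U8 stuck-at-1 reproduces the observed Y1=1, Y2=1.

U8 stuck-at-1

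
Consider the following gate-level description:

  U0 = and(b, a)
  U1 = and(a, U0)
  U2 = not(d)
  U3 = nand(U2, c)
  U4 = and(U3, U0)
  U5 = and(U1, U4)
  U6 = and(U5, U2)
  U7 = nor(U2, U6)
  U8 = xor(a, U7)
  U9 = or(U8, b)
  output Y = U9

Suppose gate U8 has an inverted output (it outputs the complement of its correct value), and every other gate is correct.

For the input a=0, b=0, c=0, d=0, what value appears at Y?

Propagate with U8 forced: U0=0, U1=0, U2=1, U3=1, U4=0, U5=0, U6=0, U7=0, U8=1 [inverted output], U9=1.
So Y = 1. (Without the fault it would be 0.)

1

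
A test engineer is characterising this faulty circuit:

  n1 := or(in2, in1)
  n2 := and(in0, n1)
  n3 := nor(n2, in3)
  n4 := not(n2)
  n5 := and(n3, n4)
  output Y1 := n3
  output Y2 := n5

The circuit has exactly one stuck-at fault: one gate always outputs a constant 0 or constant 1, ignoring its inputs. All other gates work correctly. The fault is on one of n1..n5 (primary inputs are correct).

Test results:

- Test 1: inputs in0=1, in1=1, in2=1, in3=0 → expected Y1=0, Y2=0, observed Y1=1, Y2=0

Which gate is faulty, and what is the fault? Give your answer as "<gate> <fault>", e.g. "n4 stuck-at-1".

n3 stuck-at-1

Fault-free values for test 1 (in0=1, in1=1, in2=1, in3=0): n1=1, n2=1, n3=0, n4=0, n5=0, giving Y1=0, Y2=0. Observed Y1=1, Y2=0.
Test 1: faults giving observed Y1=1, Y2=0 are {n3 stuck-at-1}.
Only n3 stuck-at-1 is consistent with every test.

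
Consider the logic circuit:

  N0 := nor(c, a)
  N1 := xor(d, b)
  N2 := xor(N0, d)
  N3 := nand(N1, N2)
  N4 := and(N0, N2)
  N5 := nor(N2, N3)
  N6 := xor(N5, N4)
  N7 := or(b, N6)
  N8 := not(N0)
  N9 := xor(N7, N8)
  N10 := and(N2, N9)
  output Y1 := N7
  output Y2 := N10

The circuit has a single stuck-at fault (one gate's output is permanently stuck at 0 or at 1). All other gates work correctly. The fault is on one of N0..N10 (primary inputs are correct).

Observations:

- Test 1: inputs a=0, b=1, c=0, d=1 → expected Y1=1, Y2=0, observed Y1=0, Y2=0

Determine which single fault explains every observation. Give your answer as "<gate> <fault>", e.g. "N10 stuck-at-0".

N7 stuck-at-0

Fault-free values for test 1 (a=0, b=1, c=0, d=1): N0=1, N1=0, N2=0, N3=1, N4=0, N5=0, N6=0, N7=1, N8=0, N9=1, N10=0, giving Y1=1, Y2=0. Observed Y1=0, Y2=0.
Test 1: faults giving observed Y1=0, Y2=0 are {N7 stuck-at-0}.
Only N7 stuck-at-0 is consistent with every test.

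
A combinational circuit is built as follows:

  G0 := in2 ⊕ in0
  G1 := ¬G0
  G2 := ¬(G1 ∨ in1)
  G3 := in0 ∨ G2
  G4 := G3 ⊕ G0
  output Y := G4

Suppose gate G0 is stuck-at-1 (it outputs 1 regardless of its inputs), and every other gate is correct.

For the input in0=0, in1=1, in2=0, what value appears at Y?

1

Propagate with G0 forced: G0=1 [stuck-at-1], G1=0, G2=0, G3=0, G4=1.
So Y = 1. (Without the fault it would be 0.)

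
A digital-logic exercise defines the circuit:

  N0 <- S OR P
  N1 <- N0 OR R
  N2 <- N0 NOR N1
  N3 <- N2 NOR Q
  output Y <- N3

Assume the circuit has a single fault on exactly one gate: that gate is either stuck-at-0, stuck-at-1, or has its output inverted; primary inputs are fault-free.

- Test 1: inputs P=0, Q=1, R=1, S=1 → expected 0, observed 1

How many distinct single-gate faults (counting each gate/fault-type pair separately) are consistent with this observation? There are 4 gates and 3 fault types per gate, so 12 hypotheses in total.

2

Fault-free: N0=1, N1=1, N2=0, N3=0 → 0. Observed 1.
  N0 stuck-at-0: output 0 ✗
  N0 stuck-at-1: output 0 ✗
  N0 inverted output: output 0 ✗
  N1 stuck-at-0: output 0 ✗
  N1 stuck-at-1: output 0 ✗
  N1 inverted output: output 0 ✗
  N2 stuck-at-0: output 0 ✗
  N2 stuck-at-1: output 0 ✗
  N2 inverted output: output 0 ✗
  N3 stuck-at-0: output 0 ✗
  N3 stuck-at-1: output 1 ✓
  N3 inverted output: output 1 ✓
Consistent faults: {N3 stuck-at-1, N3 inverted output} — 2 in all.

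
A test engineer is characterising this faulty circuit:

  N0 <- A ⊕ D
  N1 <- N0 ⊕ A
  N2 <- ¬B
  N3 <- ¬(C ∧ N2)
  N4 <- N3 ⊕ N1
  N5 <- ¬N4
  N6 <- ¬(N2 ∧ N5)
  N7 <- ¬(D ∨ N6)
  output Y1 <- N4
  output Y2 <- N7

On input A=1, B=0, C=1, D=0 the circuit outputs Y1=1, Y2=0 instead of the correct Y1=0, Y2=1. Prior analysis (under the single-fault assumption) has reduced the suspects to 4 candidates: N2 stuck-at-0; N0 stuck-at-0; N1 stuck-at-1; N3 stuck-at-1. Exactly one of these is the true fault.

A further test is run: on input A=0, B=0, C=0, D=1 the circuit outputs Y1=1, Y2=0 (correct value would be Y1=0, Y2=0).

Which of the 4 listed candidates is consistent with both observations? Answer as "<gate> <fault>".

Evaluate each candidate on input A=0, B=0, C=0, D=1:
  N2 stuck-at-0: N0=1, N1=1, N2=0 [stuck-at-0], N3=1, N4=0, N5=1, N6=1, N7=0 → Y1=0, Y2=0 — eliminated
  N0 stuck-at-0: N0=0 [stuck-at-0], N1=0, N2=1, N3=1, N4=1, N5=0, N6=1, N7=0 → Y1=1, Y2=0 — matches
  N1 stuck-at-1: N0=1, N1=1 [stuck-at-1], N2=1, N3=1, N4=0, N5=1, N6=0, N7=0 → Y1=0, Y2=0 — eliminated
  N3 stuck-at-1: N0=1, N1=1, N2=1, N3=1 [stuck-at-1], N4=0, N5=1, N6=0, N7=0 → Y1=0, Y2=0 — eliminated
Only N0 stuck-at-0 reproduces the observed Y1=1, Y2=0.

N0 stuck-at-0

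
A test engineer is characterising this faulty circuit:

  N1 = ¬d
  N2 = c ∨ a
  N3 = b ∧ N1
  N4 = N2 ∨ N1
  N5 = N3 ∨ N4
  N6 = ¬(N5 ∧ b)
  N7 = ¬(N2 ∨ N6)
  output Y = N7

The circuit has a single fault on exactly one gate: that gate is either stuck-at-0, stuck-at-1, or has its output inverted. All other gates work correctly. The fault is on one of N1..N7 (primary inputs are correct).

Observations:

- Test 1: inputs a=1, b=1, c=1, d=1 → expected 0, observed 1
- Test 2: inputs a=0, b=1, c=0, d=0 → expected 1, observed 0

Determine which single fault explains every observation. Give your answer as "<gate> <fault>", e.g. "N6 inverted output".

Fault-free values for test 1 (a=1, b=1, c=1, d=1): N1=0, N2=1, N3=0, N4=1, N5=1, N6=0, N7=0, giving Y=0. Observed 1.
Test 1: faults giving observed 1 are {N7 stuck-at-1, N7 inverted output}.
Test 2 (a=0, b=1, c=0, d=0): fault-free N1=1, N2=0, N3=1, N4=1, N5=1, N6=0, N7=1 → 1; observed 0. Eliminates N7 stuck-at-1.
Only N7 inverted output is consistent with every test.

N7 inverted output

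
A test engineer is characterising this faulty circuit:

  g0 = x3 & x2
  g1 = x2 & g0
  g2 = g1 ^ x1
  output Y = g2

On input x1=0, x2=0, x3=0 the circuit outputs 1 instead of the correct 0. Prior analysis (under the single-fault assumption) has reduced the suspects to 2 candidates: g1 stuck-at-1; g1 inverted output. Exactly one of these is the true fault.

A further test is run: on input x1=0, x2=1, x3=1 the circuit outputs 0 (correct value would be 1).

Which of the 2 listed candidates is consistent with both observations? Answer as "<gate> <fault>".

Evaluate each candidate on input x1=0, x2=1, x3=1:
  g1 stuck-at-1: g0=1, g1=1 [stuck-at-1], g2=1 → 1 — eliminated
  g1 inverted output: g0=1, g1=0 [inverted output], g2=0 → 0 — matches
Only g1 inverted output reproduces the observed 0.

g1 inverted output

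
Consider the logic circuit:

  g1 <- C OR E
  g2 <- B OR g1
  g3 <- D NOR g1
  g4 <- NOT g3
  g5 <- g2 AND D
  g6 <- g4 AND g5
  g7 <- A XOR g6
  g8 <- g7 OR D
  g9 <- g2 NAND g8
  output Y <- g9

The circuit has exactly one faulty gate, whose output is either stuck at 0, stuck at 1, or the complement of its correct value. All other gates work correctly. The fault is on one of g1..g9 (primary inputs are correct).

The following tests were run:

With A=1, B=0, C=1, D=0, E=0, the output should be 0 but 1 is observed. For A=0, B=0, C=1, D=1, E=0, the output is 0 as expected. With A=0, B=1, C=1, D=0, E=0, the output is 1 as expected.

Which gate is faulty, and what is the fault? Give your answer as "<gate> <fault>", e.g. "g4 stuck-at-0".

Fault-free values for test 1 (A=1, B=0, C=1, D=0, E=0): g1=1, g2=1, g3=0, g4=1, g5=0, g6=0, g7=1, g8=1, g9=0, giving Y=0. Observed 1.
Test 1: faults giving observed 1 are {g1 stuck-at-0, g1 inverted output, g2 stuck-at-0, g2 inverted output, g5 stuck-at-1, g5 inverted output, g6 stuck-at-1, g6 inverted output, g7 stuck-at-0, g7 inverted output, g8 stuck-at-0, g8 inverted output, g9 stuck-at-1, g9 inverted output}.
Test 2 (A=0, B=0, C=1, D=1, E=0): fault-free g1=1, g2=1, g3=0, g4=1, g5=1, g6=1, g7=1, g8=1, g9=0 → 0; observed 0. Eliminates g1 stuck-at-0, g1 inverted output, g2 stuck-at-0, g2 inverted output, g8 stuck-at-0, g8 inverted output, g9 stuck-at-1, g9 inverted output.
Test 3 (A=0, B=1, C=1, D=0, E=0): fault-free g1=1, g2=1, g3=0, g4=1, g5=0, g6=0, g7=0, g8=0, g9=1 → 1; observed 1. Eliminates g5 stuck-at-1, g5 inverted output, g6 stuck-at-1, g6 inverted output, g7 inverted output.
Only g7 stuck-at-0 is consistent with every test.

g7 stuck-at-0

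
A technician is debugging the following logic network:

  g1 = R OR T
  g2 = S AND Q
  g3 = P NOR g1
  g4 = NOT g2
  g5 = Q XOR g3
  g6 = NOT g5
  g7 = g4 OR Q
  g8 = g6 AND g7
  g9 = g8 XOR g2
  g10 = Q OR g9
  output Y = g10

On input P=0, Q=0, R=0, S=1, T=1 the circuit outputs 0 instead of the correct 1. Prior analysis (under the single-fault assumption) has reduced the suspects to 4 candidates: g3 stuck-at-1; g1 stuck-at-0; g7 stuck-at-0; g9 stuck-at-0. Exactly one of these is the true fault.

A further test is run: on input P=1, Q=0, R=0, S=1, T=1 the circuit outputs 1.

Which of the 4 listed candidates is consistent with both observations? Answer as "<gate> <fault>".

g1 stuck-at-0

Evaluate each candidate on input P=1, Q=0, R=0, S=1, T=1:
  g3 stuck-at-1: g1=1, g2=0, g3=1 [stuck-at-1], g4=1, g5=1, g6=0, g7=1, g8=0, g9=0, g10=0 → 0 — eliminated
  g1 stuck-at-0: g1=0 [stuck-at-0], g2=0, g3=0, g4=1, g5=0, g6=1, g7=1, g8=1, g9=1, g10=1 → 1 — matches
  g7 stuck-at-0: g1=1, g2=0, g3=0, g4=1, g5=0, g6=1, g7=0 [stuck-at-0], g8=0, g9=0, g10=0 → 0 — eliminated
  g9 stuck-at-0: g1=1, g2=0, g3=0, g4=1, g5=0, g6=1, g7=1, g8=1, g9=0 [stuck-at-0], g10=0 → 0 — eliminated
Only g1 stuck-at-0 reproduces the observed 1.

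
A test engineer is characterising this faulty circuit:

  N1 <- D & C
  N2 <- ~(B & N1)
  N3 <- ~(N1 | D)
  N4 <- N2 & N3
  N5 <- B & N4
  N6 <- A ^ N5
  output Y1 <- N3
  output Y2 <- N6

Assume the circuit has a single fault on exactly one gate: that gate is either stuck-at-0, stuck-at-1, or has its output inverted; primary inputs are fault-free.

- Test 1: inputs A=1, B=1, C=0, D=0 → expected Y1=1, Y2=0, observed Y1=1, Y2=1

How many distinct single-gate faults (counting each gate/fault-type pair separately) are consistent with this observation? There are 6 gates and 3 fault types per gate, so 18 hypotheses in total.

8

Fault-free: N1=0, N2=1, N3=1, N4=1, N5=1, N6=0 → Y1=1, Y2=0. Observed Y1=1, Y2=1.
  N1: none of the 3 fault types match ✗
  N2: stuck-at-0, inverted output ✓; others ✗
  N3: none of the 3 fault types match ✗
  N4: stuck-at-0, inverted output ✓; others ✗
  N5: stuck-at-0, inverted output ✓; others ✗
  N6: stuck-at-1, inverted output ✓; others ✗
Consistent faults: {N2 stuck-at-0, N2 inverted output, N4 stuck-at-0, N4 inverted output, N5 stuck-at-0, N5 inverted output, N6 stuck-at-1, N6 inverted output} — 8 in all.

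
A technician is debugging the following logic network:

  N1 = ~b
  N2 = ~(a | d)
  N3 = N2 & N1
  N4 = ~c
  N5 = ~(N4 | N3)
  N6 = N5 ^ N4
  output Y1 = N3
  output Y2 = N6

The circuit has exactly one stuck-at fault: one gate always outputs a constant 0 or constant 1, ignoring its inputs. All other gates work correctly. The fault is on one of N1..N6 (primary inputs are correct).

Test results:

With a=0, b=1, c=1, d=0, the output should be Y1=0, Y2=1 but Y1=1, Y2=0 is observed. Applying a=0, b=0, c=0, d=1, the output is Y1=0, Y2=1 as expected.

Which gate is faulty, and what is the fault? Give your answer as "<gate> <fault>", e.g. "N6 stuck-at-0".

N1 stuck-at-1

Fault-free values for test 1 (a=0, b=1, c=1, d=0): N1=0, N2=1, N3=0, N4=0, N5=1, N6=1, giving Y1=0, Y2=1. Observed Y1=1, Y2=0.
Test 1: faults giving observed Y1=1, Y2=0 are {N1 stuck-at-1, N3 stuck-at-1}.
Test 2 (a=0, b=0, c=0, d=1): fault-free N1=1, N2=0, N3=0, N4=1, N5=0, N6=1 → Y1=0, Y2=1; observed Y1=0, Y2=1. Eliminates N3 stuck-at-1.
Only N1 stuck-at-1 is consistent with every test.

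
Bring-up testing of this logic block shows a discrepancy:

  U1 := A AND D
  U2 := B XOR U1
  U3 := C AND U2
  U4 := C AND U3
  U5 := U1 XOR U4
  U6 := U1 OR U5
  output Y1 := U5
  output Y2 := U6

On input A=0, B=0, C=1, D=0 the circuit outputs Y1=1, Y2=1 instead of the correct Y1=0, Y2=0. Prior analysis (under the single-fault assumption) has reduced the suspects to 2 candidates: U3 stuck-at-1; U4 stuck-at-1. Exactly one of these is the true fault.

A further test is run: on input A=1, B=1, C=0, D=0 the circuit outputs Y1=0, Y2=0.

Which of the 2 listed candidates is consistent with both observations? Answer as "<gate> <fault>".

U3 stuck-at-1

Evaluate each candidate on input A=1, B=1, C=0, D=0:
  U3 stuck-at-1: U1=0, U2=1, U3=1 [stuck-at-1], U4=0, U5=0, U6=0 → Y1=0, Y2=0 — matches
  U4 stuck-at-1: U1=0, U2=1, U3=0, U4=1 [stuck-at-1], U5=1, U6=1 → Y1=1, Y2=1 — eliminated
Only U3 stuck-at-1 reproduces the observed Y1=0, Y2=0.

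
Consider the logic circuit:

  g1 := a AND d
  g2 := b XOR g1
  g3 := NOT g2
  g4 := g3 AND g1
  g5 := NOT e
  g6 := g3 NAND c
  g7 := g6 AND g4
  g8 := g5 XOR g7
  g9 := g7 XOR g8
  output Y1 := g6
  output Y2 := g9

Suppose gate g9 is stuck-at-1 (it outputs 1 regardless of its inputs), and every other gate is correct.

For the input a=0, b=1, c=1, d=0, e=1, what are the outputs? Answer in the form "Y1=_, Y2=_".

Propagate with g9 forced: g1=0, g2=1, g3=0, g4=0, g5=0, g6=1, g7=0, g8=0, g9=1 [stuck-at-1].
So the outputs are Y1=1, Y2=1. (Without the fault they would be Y1=1, Y2=0.)

Y1=1, Y2=1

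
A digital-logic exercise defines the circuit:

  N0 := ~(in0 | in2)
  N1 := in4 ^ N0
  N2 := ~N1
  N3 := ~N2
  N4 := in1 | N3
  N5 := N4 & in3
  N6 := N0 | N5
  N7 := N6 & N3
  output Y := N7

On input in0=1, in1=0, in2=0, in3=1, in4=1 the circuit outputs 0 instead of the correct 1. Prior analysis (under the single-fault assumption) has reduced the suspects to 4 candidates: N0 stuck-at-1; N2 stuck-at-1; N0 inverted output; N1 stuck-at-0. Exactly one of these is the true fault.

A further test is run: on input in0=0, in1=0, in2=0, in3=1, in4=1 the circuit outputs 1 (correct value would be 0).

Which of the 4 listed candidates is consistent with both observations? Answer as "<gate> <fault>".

N0 inverted output

Evaluate each candidate on input in0=0, in1=0, in2=0, in3=1, in4=1:
  N0 stuck-at-1: N0=1 [stuck-at-1], N1=0, N2=1, N3=0, N4=0, N5=0, N6=1, N7=0 → 0 — eliminated
  N2 stuck-at-1: N0=1, N1=0, N2=1 [stuck-at-1], N3=0, N4=0, N5=0, N6=1, N7=0 → 0 — eliminated
  N0 inverted output: N0=0 [inverted output], N1=1, N2=0, N3=1, N4=1, N5=1, N6=1, N7=1 → 1 — matches
  N1 stuck-at-0: N0=1, N1=0 [stuck-at-0], N2=1, N3=0, N4=0, N5=0, N6=1, N7=0 → 0 — eliminated
Only N0 inverted output reproduces the observed 1.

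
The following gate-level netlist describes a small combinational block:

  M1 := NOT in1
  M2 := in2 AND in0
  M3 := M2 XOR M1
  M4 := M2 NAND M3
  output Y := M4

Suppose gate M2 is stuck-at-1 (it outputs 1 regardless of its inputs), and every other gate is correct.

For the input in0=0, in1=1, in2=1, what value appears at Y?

Propagate with M2 forced: M1=0, M2=1 [stuck-at-1], M3=1, M4=0.
So Y = 0. (Without the fault it would be 1.)

0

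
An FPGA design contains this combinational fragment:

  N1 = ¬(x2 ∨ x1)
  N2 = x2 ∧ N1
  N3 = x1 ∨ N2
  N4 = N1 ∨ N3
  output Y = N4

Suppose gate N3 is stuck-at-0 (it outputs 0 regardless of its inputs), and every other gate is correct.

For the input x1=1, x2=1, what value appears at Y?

0

Propagate with N3 forced: N1=0, N2=0, N3=0 [stuck-at-0], N4=0.
So Y = 0. (Without the fault it would be 1.)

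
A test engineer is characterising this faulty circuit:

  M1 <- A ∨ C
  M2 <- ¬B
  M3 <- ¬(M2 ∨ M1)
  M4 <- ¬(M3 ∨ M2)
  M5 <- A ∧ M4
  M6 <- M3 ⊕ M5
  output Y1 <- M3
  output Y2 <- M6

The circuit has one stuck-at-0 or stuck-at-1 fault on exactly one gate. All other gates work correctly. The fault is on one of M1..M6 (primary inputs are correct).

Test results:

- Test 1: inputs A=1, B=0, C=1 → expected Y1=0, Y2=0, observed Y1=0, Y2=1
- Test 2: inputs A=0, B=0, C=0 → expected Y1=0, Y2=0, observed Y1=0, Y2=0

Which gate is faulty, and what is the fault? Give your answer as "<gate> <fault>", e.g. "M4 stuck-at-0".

Fault-free values for test 1 (A=1, B=0, C=1): M1=1, M2=1, M3=0, M4=0, M5=0, M6=0, giving Y1=0, Y2=0. Observed Y1=0, Y2=1.
Test 1: faults giving observed Y1=0, Y2=1 are {M2 stuck-at-0, M4 stuck-at-1, M5 stuck-at-1, M6 stuck-at-1}.
Test 2 (A=0, B=0, C=0): fault-free M1=0, M2=1, M3=0, M4=0, M5=0, M6=0 → Y1=0, Y2=0; observed Y1=0, Y2=0. Eliminates M2 stuck-at-0, M5 stuck-at-1, M6 stuck-at-1.
Only M4 stuck-at-1 is consistent with every test.

M4 stuck-at-1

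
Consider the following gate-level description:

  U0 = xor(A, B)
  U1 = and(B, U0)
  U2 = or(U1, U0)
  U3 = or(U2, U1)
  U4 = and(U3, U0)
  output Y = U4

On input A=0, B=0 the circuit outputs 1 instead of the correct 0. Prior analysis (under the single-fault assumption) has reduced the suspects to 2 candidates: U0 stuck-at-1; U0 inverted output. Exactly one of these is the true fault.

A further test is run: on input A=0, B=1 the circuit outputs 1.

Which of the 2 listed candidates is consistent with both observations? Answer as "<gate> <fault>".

Evaluate each candidate on input A=0, B=1:
  U0 stuck-at-1: U0=1 [stuck-at-1], U1=1, U2=1, U3=1, U4=1 → 1 — matches
  U0 inverted output: U0=0 [inverted output], U1=0, U2=0, U3=0, U4=0 → 0 — eliminated
Only U0 stuck-at-1 reproduces the observed 1.

U0 stuck-at-1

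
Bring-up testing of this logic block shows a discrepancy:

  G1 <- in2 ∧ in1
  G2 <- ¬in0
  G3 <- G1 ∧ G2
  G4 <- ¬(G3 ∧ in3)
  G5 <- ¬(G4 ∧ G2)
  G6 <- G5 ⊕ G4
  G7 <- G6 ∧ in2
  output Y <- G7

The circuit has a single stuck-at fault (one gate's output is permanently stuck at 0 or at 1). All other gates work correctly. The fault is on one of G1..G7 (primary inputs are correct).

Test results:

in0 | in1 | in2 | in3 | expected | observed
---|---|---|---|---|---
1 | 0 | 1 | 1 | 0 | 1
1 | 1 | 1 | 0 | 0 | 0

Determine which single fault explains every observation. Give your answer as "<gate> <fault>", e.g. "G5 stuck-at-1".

G3 stuck-at-1

Fault-free values for test 1 (in0=1, in1=0, in2=1, in3=1): G1=0, G2=0, G3=0, G4=1, G5=1, G6=0, G7=0, giving Y=0. Observed 1.
Test 1: faults giving observed 1 are {G2 stuck-at-1, G3 stuck-at-1, G4 stuck-at-0, G5 stuck-at-0, G6 stuck-at-1, G7 stuck-at-1}.
Test 2 (in0=1, in1=1, in2=1, in3=0): fault-free G1=1, G2=0, G3=0, G4=1, G5=1, G6=0, G7=0 → 0; observed 0. Eliminates G2 stuck-at-1, G4 stuck-at-0, G5 stuck-at-0, G6 stuck-at-1, G7 stuck-at-1.
Only G3 stuck-at-1 is consistent with every test.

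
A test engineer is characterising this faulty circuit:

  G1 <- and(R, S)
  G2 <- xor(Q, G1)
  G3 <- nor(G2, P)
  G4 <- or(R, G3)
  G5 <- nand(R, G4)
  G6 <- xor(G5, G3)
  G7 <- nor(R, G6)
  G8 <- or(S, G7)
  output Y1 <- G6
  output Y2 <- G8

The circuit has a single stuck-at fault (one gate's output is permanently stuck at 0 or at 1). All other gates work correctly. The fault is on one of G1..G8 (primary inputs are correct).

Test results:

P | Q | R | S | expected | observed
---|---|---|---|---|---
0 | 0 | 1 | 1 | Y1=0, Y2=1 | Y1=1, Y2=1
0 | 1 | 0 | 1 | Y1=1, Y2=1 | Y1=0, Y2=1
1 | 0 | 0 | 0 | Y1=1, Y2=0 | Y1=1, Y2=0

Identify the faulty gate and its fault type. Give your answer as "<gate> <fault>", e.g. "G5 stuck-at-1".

Fault-free values for test 1 (P=0, Q=0, R=1, S=1): G1=1, G2=1, G3=0, G4=1, G5=0, G6=0, G7=0, G8=1, giving Y1=0, Y2=1. Observed Y1=1, Y2=1.
Test 1: faults giving observed Y1=1, Y2=1 are {G1 stuck-at-0, G2 stuck-at-0, G3 stuck-at-1, G4 stuck-at-0, G5 stuck-at-1, G6 stuck-at-1}.
Test 2 (P=0, Q=1, R=0, S=1): fault-free G1=0, G2=1, G3=0, G4=0, G5=1, G6=1, G7=0, G8=1 → Y1=1, Y2=1; observed Y1=0, Y2=1. Eliminates G1 stuck-at-0, G4 stuck-at-0, G5 stuck-at-1, G6 stuck-at-1.
Test 3 (P=1, Q=0, R=0, S=0): fault-free G1=0, G2=0, G3=0, G4=0, G5=1, G6=1, G7=0, G8=0 → Y1=1, Y2=0; observed Y1=1, Y2=0. Eliminates G3 stuck-at-1.
Only G2 stuck-at-0 is consistent with every test.

G2 stuck-at-0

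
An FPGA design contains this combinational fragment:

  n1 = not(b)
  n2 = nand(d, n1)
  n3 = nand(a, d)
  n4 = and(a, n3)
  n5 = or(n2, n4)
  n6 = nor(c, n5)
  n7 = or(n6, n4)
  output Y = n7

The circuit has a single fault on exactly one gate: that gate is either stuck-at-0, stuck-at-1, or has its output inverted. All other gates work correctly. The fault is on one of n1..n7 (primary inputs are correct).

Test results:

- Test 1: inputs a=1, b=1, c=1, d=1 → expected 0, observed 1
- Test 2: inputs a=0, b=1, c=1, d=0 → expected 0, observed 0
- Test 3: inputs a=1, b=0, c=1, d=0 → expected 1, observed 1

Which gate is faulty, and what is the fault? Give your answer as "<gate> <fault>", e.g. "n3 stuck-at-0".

n3 stuck-at-1

Fault-free values for test 1 (a=1, b=1, c=1, d=1): n1=0, n2=1, n3=0, n4=0, n5=1, n6=0, n7=0, giving Y=0. Observed 1.
Test 1: faults giving observed 1 are {n3 stuck-at-1, n3 inverted output, n4 stuck-at-1, n4 inverted output, n6 stuck-at-1, n6 inverted output, n7 stuck-at-1, n7 inverted output}.
Test 2 (a=0, b=1, c=1, d=0): fault-free n1=0, n2=1, n3=1, n4=0, n5=1, n6=0, n7=0 → 0; observed 0. Eliminates n4 stuck-at-1, n4 inverted output, n6 stuck-at-1, n6 inverted output, n7 stuck-at-1, n7 inverted output.
Test 3 (a=1, b=0, c=1, d=0): fault-free n1=1, n2=1, n3=1, n4=1, n5=1, n6=0, n7=1 → 1; observed 1. Eliminates n3 inverted output.
Only n3 stuck-at-1 is consistent with every test.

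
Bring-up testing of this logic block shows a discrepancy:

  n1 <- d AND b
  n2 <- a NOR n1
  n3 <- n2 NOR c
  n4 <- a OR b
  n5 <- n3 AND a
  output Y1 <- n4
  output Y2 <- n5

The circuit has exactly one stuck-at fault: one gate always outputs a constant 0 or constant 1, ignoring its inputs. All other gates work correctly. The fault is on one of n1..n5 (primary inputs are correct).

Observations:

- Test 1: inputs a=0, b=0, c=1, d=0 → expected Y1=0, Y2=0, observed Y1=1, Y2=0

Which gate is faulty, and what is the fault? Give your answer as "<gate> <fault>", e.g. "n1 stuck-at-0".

n4 stuck-at-1

Fault-free values for test 1 (a=0, b=0, c=1, d=0): n1=0, n2=1, n3=0, n4=0, n5=0, giving Y1=0, Y2=0. Observed Y1=1, Y2=0.
Test 1: faults giving observed Y1=1, Y2=0 are {n4 stuck-at-1}.
Only n4 stuck-at-1 is consistent with every test.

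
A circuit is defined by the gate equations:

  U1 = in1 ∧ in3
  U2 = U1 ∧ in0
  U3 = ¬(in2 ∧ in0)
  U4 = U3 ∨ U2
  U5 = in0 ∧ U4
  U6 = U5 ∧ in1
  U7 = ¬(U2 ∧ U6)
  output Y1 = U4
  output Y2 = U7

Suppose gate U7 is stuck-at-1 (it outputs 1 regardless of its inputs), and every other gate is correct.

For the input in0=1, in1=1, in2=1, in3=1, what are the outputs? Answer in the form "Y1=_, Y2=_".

Propagate with U7 forced: U1=1, U2=1, U3=0, U4=1, U5=1, U6=1, U7=1 [stuck-at-1].
So the outputs are Y1=1, Y2=1. (Without the fault they would be Y1=1, Y2=0.)

Y1=1, Y2=1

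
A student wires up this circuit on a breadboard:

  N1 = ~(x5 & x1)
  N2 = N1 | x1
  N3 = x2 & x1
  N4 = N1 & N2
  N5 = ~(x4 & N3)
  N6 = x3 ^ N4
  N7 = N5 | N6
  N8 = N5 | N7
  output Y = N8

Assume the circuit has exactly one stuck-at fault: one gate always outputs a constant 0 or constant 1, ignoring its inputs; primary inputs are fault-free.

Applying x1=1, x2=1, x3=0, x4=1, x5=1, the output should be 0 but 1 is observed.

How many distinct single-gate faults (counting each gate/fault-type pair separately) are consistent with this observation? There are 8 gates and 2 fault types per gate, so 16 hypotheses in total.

Fault-free: N1=0, N2=1, N3=1, N4=0, N5=0, N6=0, N7=0, N8=0 → 0. Observed 1.
  N1: stuck-at-1 ✓; others ✗
  N2: none of the 2 fault types match ✗
  N3: stuck-at-0 ✓; others ✗
  N4: stuck-at-1 ✓; others ✗
  N5: stuck-at-1 ✓; others ✗
  N6: stuck-at-1 ✓; others ✗
  N7: stuck-at-1 ✓; others ✗
  N8: stuck-at-1 ✓; others ✗
Consistent faults: {N1 stuck-at-1, N3 stuck-at-0, N4 stuck-at-1, N5 stuck-at-1, N6 stuck-at-1, N7 stuck-at-1, N8 stuck-at-1} — 7 in all.

7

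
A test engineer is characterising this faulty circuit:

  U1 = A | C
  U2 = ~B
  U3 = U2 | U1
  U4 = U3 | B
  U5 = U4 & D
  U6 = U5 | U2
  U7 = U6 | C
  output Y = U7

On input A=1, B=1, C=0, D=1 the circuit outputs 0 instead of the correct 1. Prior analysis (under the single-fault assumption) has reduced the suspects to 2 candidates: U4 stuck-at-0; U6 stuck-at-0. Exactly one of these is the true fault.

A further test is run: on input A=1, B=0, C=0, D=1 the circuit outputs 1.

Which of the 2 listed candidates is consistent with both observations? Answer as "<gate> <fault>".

Evaluate each candidate on input A=1, B=0, C=0, D=1:
  U4 stuck-at-0: U1=1, U2=1, U3=1, U4=0 [stuck-at-0], U5=0, U6=1, U7=1 → 1 — matches
  U6 stuck-at-0: U1=1, U2=1, U3=1, U4=1, U5=1, U6=0 [stuck-at-0], U7=0 → 0 — eliminated
Only U4 stuck-at-0 reproduces the observed 1.

U4 stuck-at-0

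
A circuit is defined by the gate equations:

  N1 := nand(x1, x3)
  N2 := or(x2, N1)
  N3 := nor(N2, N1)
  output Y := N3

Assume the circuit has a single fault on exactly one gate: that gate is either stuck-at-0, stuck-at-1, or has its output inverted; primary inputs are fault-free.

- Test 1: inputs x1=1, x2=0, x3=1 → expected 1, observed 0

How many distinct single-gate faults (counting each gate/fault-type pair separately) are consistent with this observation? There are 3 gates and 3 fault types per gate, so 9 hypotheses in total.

6

Fault-free: N1=0, N2=0, N3=1 → 1. Observed 0.
  N1 stuck-at-0: output 1 ✗
  N1 stuck-at-1: output 0 ✓
  N1 inverted output: output 0 ✓
  N2 stuck-at-0: output 1 ✗
  N2 stuck-at-1: output 0 ✓
  N2 inverted output: output 0 ✓
  N3 stuck-at-0: output 0 ✓
  N3 stuck-at-1: output 1 ✗
  N3 inverted output: output 0 ✓
Consistent faults: {N1 stuck-at-1, N1 inverted output, N2 stuck-at-1, N2 inverted output, N3 stuck-at-0, N3 inverted output} — 6 in all.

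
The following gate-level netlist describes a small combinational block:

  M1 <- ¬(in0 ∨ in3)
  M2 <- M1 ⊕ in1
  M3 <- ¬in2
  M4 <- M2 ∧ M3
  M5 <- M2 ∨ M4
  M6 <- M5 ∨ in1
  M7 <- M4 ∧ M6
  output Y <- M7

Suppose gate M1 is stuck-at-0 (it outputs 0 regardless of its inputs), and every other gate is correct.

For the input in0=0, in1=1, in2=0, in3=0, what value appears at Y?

1

Propagate with M1 forced: M1=0 [stuck-at-0], M2=1, M3=1, M4=1, M5=1, M6=1, M7=1.
So Y = 1. (Without the fault it would be 0.)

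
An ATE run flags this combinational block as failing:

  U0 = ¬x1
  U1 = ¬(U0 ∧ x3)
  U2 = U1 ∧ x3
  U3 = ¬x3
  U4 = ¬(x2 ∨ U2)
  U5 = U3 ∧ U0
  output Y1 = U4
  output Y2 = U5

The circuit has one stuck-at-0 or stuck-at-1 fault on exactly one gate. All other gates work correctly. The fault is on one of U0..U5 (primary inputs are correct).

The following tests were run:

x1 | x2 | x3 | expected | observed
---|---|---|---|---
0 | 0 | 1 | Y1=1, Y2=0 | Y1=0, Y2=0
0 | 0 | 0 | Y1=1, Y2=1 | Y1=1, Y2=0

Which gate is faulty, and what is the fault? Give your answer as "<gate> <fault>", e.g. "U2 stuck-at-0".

Fault-free values for test 1 (x1=0, x2=0, x3=1): U0=1, U1=0, U2=0, U3=0, U4=1, U5=0, giving Y1=1, Y2=0. Observed Y1=0, Y2=0.
Test 1: faults giving observed Y1=0, Y2=0 are {U0 stuck-at-0, U1 stuck-at-1, U2 stuck-at-1, U4 stuck-at-0}.
Test 2 (x1=0, x2=0, x3=0): fault-free U0=1, U1=1, U2=0, U3=1, U4=1, U5=1 → Y1=1, Y2=1; observed Y1=1, Y2=0. Eliminates U1 stuck-at-1, U2 stuck-at-1, U4 stuck-at-0.
Only U0 stuck-at-0 is consistent with every test.

U0 stuck-at-0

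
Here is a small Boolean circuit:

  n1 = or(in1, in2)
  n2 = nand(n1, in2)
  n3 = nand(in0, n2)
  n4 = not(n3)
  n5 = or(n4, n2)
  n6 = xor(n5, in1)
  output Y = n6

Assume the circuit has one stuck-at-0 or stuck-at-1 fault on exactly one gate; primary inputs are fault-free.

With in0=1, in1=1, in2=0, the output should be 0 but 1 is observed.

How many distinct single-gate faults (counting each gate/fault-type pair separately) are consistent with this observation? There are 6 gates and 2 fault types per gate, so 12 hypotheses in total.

3

Fault-free: n1=1, n2=1, n3=0, n4=1, n5=1, n6=0 → 0. Observed 1.
  n1 stuck-at-0: output 0 ✗
  n1 stuck-at-1: output 0 ✗
  n2 stuck-at-0: output 1 ✓
  n2 stuck-at-1: output 0 ✗
  n3 stuck-at-0: output 0 ✗
  n3 stuck-at-1: output 0 ✗
  n4 stuck-at-0: output 0 ✗
  n4 stuck-at-1: output 0 ✗
  n5 stuck-at-0: output 1 ✓
  n5 stuck-at-1: output 0 ✗
  n6 stuck-at-0: output 0 ✗
  n6 stuck-at-1: output 1 ✓
Consistent faults: {n2 stuck-at-0, n5 stuck-at-0, n6 stuck-at-1} — 3 in all.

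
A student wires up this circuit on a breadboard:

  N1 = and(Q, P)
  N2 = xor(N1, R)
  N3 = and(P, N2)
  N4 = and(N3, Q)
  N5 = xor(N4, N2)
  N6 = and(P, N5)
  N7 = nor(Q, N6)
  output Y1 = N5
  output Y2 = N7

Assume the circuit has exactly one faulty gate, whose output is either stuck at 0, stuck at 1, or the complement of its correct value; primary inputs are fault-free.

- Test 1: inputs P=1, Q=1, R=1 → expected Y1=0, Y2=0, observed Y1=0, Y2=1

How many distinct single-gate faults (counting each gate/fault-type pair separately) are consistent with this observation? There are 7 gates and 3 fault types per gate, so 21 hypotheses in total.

2

Fault-free: N1=1, N2=0, N3=0, N4=0, N5=0, N6=0, N7=0 → Y1=0, Y2=0. Observed Y1=0, Y2=1.
  N1: none of the 3 fault types match ✗
  N2: none of the 3 fault types match ✗
  N3: none of the 3 fault types match ✗
  N4: none of the 3 fault types match ✗
  N5: none of the 3 fault types match ✗
  N6: none of the 3 fault types match ✗
  N7: stuck-at-1, inverted output ✓; others ✗
Consistent faults: {N7 stuck-at-1, N7 inverted output} — 2 in all.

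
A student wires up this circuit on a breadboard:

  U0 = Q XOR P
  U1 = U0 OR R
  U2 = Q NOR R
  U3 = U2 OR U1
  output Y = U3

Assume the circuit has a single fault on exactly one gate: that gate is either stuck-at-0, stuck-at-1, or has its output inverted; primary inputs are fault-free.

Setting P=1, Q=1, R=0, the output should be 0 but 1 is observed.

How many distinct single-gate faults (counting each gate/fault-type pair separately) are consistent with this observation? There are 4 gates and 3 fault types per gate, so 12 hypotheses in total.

Fault-free: U0=0, U1=0, U2=0, U3=0 → 0. Observed 1.
  U0 stuck-at-0: output 0 ✗
  U0 stuck-at-1: output 1 ✓
  U0 inverted output: output 1 ✓
  U1 stuck-at-0: output 0 ✗
  U1 stuck-at-1: output 1 ✓
  U1 inverted output: output 1 ✓
  U2 stuck-at-0: output 0 ✗
  U2 stuck-at-1: output 1 ✓
  U2 inverted output: output 1 ✓
  U3 stuck-at-0: output 0 ✗
  U3 stuck-at-1: output 1 ✓
  U3 inverted output: output 1 ✓
Consistent faults: {U0 stuck-at-1, U0 inverted output, U1 stuck-at-1, U1 inverted output, U2 stuck-at-1, U2 inverted output, U3 stuck-at-1, U3 inverted output} — 8 in all.

8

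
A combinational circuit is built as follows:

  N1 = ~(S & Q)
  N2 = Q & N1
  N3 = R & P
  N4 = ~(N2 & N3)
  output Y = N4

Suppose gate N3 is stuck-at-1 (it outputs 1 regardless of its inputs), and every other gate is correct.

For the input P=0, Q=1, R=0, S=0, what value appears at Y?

Propagate with N3 forced: N1=1, N2=1, N3=1 [stuck-at-1], N4=0.
So Y = 0. (Without the fault it would be 1.)

0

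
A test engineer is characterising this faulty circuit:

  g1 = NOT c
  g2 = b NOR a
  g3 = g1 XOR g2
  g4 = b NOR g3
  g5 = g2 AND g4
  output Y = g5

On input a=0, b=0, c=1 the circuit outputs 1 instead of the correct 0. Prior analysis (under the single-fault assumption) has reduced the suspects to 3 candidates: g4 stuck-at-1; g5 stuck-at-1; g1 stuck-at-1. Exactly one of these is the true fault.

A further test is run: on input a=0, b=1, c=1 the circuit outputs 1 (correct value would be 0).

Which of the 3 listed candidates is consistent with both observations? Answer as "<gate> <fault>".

g5 stuck-at-1

Evaluate each candidate on input a=0, b=1, c=1:
  g4 stuck-at-1: g1=0, g2=0, g3=0, g4=1 [stuck-at-1], g5=0 → 0 — eliminated
  g5 stuck-at-1: g1=0, g2=0, g3=0, g4=0, g5=1 [stuck-at-1] → 1 — matches
  g1 stuck-at-1: g1=1 [stuck-at-1], g2=0, g3=1, g4=0, g5=0 → 0 — eliminated
Only g5 stuck-at-1 reproduces the observed 1.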